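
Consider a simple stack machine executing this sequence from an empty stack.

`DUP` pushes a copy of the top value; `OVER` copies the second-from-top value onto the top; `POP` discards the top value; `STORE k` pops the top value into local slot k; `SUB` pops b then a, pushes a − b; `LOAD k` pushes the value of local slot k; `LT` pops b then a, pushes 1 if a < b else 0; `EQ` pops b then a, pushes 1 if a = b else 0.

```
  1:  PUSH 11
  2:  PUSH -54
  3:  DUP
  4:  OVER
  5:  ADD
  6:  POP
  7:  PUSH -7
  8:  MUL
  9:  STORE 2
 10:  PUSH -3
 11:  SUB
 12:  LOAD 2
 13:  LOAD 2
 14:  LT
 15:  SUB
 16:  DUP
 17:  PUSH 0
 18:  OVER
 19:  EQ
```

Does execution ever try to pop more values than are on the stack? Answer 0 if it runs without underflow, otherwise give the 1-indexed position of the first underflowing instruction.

PUSH 11  → 11
PUSH -54 → 11 -54
DUP      → 11 -54 -54
OVER     → 11 -54 -54 -54
ADD      → 11 -54 -108
POP      → 11 -54
PUSH -7  → 11 -54 -7
MUL      → 11 378
STORE 2  → 11
PUSH -3  → 11 -3
SUB      → 14
LOAD 2   → 14 378
LOAD 2   → 14 378 378
LT       → 14 0
SUB      → 14
DUP      → 14 14
PUSH 0   → 14 14 0
OVER     → 14 14 0 14
EQ       → 14 14 0

0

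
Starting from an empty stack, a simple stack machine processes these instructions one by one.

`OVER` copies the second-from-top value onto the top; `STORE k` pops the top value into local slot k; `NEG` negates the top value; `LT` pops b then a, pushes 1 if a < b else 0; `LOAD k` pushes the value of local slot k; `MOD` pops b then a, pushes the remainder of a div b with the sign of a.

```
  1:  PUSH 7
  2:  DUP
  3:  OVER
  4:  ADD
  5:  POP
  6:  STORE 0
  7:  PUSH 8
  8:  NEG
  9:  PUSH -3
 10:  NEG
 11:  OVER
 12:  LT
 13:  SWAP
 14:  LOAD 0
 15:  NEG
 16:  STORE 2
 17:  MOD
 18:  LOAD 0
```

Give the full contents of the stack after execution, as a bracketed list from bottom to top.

[0, 7]

PUSH 7  → 7
DUP     → 7 7
OVER    → 7 7 7
ADD     → 7 14
POP     → 7
STORE 0 → (empty)
PUSH 8  → 8
NEG     → -8
PUSH -3 → -8 -3
NEG     → -8 3
OVER    → -8 3 -8
LT      → -8 0
SWAP    → 0 -8
LOAD 0  → 0 -8 7
NEG     → 0 -8 -7
STORE 2 → 0 -8
MOD     → 0
LOAD 0  → 0 7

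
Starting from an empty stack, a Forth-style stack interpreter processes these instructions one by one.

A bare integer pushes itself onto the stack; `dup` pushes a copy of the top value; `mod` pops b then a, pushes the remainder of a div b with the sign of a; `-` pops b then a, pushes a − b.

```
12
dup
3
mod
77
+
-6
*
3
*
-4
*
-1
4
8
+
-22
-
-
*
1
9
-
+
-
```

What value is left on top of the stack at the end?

194060

12  → [12]
dup → [12, 12]
3   → [12, 12, 3]
mod → [12, 0]
77  → [12, 0, 77]
+   → [12, 77]
-6  → [12, 77, -6]
*   → [12, -462]
3   → [12, -462, 3]
*   → [12, -1386]
-4  → [12, -1386, -4]
*   → [12, 5544]
-1  → [12, 5544, -1]
4   → [12, 5544, -1, 4]
8   → [12, 5544, -1, 4, 8]
+   → [12, 5544, -1, 12]
-22 → [12, 5544, -1, 12, -22]
-   → [12, 5544, -1, 34]
-   → [12, 5544, -35]
*   → [12, -194040]
1   → [12, -194040, 1]
9   → [12, -194040, 1, 9]
-   → [12, -194040, -8]
+   → [12, -194048]
-   → [194060]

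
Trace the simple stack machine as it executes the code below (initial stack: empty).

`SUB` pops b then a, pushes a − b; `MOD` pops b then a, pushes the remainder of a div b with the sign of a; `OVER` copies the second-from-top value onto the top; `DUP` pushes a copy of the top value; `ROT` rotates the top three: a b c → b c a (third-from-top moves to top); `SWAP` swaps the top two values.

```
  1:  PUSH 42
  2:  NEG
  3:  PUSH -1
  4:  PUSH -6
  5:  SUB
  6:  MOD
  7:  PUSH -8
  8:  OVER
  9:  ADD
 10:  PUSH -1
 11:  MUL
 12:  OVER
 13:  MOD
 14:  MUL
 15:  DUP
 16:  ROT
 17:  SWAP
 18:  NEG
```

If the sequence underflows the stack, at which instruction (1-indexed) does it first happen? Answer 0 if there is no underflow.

PUSH 42 -> 42
NEG     -> -42
PUSH -1 -> -42 -1
PUSH -6 -> -42 -1 -6
SUB     -> -42 5
MOD     -> -2
PUSH -8 -> -2 -8
OVER    -> -2 -8 -2
ADD     -> -2 -10
PUSH -1 -> -2 -10 -1
MUL     -> -2 10
OVER    -> -2 10 -2
MOD     -> -2 0
MUL     -> 0
DUP     -> 0 0
ROT  — needs 3 operands, stack has 2 → underflow

16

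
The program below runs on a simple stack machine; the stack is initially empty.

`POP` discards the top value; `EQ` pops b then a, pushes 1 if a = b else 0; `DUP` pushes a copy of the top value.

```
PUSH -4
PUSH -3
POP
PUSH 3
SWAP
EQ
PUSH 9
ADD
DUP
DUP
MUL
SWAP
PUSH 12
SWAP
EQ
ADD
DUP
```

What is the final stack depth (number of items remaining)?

2

PUSH -4 -> [-4]
PUSH -3 -> [-4, -3]
POP     -> [-4]
PUSH 3  -> [-4, 3]
SWAP    -> [3, -4]
EQ      -> [0]
PUSH 9  -> [0, 9]
ADD     -> [9]
DUP     -> [9, 9]
DUP     -> [9, 9, 9]
MUL     -> [9, 81]
SWAP    -> [81, 9]
PUSH 12 -> [81, 9, 12]
SWAP    -> [81, 12, 9]
EQ      -> [81, 0]
ADD     -> [81]
DUP     -> [81, 81]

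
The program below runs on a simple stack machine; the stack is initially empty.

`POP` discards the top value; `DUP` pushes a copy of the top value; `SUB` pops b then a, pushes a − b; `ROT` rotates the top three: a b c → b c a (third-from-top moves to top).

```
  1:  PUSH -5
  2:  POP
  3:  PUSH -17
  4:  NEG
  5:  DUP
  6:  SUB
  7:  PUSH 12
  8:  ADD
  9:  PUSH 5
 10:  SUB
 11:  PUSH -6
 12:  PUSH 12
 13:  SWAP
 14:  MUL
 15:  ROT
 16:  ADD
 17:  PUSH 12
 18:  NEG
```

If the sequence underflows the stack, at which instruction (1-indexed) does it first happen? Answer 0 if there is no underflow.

PUSH -5  → [-5]
POP      → []
PUSH -17 → [-17]
NEG      → [17]
DUP      → [17, 17]
SUB      → [0]
PUSH 12  → [0, 12]
ADD      → [12]
PUSH 5   → [12, 5]
SUB      → [7]
PUSH -6  → [7, -6]
PUSH 12  → [7, -6, 12]
SWAP     → [7, 12, -6]
MUL      → [7, -72]
ROT  — needs 3 operands, stack has 2 → underflow

15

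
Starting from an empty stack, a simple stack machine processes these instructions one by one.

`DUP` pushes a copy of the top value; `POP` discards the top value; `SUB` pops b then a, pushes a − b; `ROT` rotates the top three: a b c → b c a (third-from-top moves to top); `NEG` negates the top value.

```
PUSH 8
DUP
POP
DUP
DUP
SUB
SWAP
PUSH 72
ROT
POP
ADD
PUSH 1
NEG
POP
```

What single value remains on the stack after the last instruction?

80

PUSH 8   8
DUP      8 8
POP      8
DUP      8 8
DUP      8 8 8
SUB      8 0
SWAP     0 8
PUSH 72  0 8 72
ROT      8 72 0
POP      8 72
ADD      80
PUSH 1   80 1
NEG      80 -1
POP      80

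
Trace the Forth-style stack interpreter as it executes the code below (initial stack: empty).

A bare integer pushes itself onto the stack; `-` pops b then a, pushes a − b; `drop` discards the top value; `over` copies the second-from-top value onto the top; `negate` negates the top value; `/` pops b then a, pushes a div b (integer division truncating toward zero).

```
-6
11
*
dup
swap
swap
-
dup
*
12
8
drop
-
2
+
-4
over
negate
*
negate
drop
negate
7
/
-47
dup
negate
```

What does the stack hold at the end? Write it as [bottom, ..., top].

-6      -6
11      -6 11
*       -66
dup     -66 -66
swap    -66 -66
swap    -66 -66
-       0
dup     0 0
*       0
12      0 12
8       0 12 8
drop    0 12
-       -12
2       -12 2
+       -10
-4      -10 -4
over    -10 -4 -10
negate  -10 -4 10
*       -10 -40
negate  -10 40
drop    -10
negate  10
7       10 7
/       1
-47     1 -47
dup     1 -47 -47
negate  1 -47 47

[1, -47, 47]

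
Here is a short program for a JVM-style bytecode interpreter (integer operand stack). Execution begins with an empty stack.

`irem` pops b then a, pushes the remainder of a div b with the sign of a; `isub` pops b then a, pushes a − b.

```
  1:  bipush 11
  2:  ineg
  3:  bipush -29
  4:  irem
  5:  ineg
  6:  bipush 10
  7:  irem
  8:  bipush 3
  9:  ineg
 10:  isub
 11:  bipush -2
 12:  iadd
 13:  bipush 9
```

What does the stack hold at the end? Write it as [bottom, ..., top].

bipush 11   [11]
ineg        [-11]
bipush -29  [-11, -29]
irem        [-11]
ineg        [11]
bipush 10   [11, 10]
irem        [1]
bipush 3    [1, 3]
ineg        [1, -3]
isub        [4]
bipush -2   [4, -2]
iadd        [2]
bipush 9    [2, 9]

[2, 9]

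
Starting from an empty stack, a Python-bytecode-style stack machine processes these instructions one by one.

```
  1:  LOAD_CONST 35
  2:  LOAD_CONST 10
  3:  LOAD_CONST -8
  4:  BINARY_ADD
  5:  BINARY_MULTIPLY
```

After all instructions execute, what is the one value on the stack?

70

LOAD_CONST 35   : [35]
LOAD_CONST 10   : [35, 10]
LOAD_CONST -8   : [35, 10, -8]
BINARY_ADD      : [35, 2]
BINARY_MULTIPLY : [70]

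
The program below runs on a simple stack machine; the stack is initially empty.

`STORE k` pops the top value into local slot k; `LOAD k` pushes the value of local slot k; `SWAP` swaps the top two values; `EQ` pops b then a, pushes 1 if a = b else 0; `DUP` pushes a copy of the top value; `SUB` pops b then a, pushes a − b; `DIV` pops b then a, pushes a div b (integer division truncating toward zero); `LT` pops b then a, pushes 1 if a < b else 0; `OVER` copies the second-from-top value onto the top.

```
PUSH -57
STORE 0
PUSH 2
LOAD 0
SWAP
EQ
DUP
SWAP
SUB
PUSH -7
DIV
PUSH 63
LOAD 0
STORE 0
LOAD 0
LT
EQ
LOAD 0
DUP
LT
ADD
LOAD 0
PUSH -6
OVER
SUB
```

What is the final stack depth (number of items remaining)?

PUSH -57 -> [-57]
STORE 0  -> []
PUSH 2   -> [2]
LOAD 0   -> [2, -57]
SWAP     -> [-57, 2]
EQ       -> [0]
DUP      -> [0, 0]
SWAP     -> [0, 0]
SUB      -> [0]
PUSH -7  -> [0, -7]
DIV      -> [0]
PUSH 63  -> [0, 63]
LOAD 0   -> [0, 63, -57]
STORE 0  -> [0, 63]
LOAD 0   -> [0, 63, -57]
LT       -> [0, 0]
EQ       -> [1]
LOAD 0   -> [1, -57]
DUP      -> [1, -57, -57]
LT       -> [1, 0]
ADD      -> [1]
LOAD 0   -> [1, -57]
PUSH -6  -> [1, -57, -6]
OVER     -> [1, -57, -6, -57]
SUB      -> [1, -57, 51]

3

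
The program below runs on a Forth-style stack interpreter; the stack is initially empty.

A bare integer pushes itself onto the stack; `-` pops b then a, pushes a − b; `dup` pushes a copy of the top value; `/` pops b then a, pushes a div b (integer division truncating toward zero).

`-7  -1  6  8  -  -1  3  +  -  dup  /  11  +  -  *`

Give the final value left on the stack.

91

-7  : -7
-1  : -7 -1
6   : -7 -1 6
8   : -7 -1 6 8
-   : -7 -1 -2
-1  : -7 -1 -2 -1
3   : -7 -1 -2 -1 3
+   : -7 -1 -2 2
-   : -7 -1 -4
dup : -7 -1 -4 -4
/   : -7 -1 1
11  : -7 -1 1 11
+   : -7 -1 12
-   : -7 -13
*   : 91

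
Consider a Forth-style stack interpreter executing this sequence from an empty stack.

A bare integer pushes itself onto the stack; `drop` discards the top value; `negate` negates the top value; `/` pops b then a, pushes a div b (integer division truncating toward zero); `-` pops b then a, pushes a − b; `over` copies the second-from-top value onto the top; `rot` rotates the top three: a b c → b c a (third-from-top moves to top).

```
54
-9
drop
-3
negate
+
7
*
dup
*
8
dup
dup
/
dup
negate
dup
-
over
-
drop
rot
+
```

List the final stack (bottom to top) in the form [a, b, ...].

54     : 54
-9     : 54 -9
drop   : 54
-3     : 54 -3
negate : 54 3
+      : 57
7      : 57 7
*      : 399
dup    : 399 399
*      : 159201
8      : 159201 8
dup    : 159201 8 8
dup    : 159201 8 8 8
/      : 159201 8 1
dup    : 159201 8 1 1
negate : 159201 8 1 -1
dup    : 159201 8 1 -1 -1
-      : 159201 8 1 0
over   : 159201 8 1 0 1
-      : 159201 8 1 -1
drop   : 159201 8 1
rot    : 8 1 159201
+      : 8 159202

[8, 159202]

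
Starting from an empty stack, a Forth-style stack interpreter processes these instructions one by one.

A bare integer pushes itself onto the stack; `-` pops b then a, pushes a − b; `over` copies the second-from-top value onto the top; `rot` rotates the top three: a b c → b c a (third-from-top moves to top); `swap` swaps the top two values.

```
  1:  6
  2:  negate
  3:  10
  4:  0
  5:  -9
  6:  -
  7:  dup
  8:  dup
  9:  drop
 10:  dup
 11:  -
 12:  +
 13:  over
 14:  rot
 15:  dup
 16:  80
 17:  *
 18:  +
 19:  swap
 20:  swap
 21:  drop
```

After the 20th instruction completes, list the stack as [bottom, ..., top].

[-6, 9, 10, 810]

6      -> [6]
negate -> [-6]
10     -> [-6, 10]
0      -> [-6, 10, 0]
-9     -> [-6, 10, 0, -9]
-      -> [-6, 10, 9]
dup    -> [-6, 10, 9, 9]
dup    -> [-6, 10, 9, 9, 9]
drop   -> [-6, 10, 9, 9]
dup    -> [-6, 10, 9, 9, 9]
-      -> [-6, 10, 9, 0]
+      -> [-6, 10, 9]
over   -> [-6, 10, 9, 10]
rot    -> [-6, 9, 10, 10]
dup    -> [-6, 9, 10, 10, 10]
80     -> [-6, 9, 10, 10, 10, 80]
*      -> [-6, 9, 10, 10, 800]
+      -> [-6, 9, 10, 810]
swap   -> [-6, 9, 810, 10]
swap   -> [-6, 9, 10, 810]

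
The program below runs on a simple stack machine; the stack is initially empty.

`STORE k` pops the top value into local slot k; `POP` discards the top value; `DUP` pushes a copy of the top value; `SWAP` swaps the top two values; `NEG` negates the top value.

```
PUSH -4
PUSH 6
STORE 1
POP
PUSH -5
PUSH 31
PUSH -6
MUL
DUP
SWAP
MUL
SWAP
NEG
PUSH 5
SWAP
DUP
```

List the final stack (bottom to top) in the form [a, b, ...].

PUSH -4 → -4
PUSH 6  → -4 6
STORE 1 → -4
POP     → (empty)
PUSH -5 → -5
PUSH 31 → -5 31
PUSH -6 → -5 31 -6
MUL     → -5 -186
DUP     → -5 -186 -186
SWAP    → -5 -186 -186
MUL     → -5 34596
SWAP    → 34596 -5
NEG     → 34596 5
PUSH 5  → 34596 5 5
SWAP    → 34596 5 5
DUP     → 34596 5 5 5

[34596, 5, 5, 5]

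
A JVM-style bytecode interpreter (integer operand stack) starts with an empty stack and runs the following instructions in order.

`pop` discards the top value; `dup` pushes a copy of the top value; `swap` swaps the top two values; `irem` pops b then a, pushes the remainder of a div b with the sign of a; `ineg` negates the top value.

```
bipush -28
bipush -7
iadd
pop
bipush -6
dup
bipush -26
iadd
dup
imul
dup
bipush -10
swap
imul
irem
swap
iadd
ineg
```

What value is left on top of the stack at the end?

-1018

bipush -28 : -28
bipush -7  : -28 -7
iadd       : -35
pop        : (empty)
bipush -6  : -6
dup        : -6 -6
bipush -26 : -6 -6 -26
iadd       : -6 -32
dup        : -6 -32 -32
imul       : -6 1024
dup        : -6 1024 1024
bipush -10 : -6 1024 1024 -10
swap       : -6 1024 -10 1024
imul       : -6 1024 -10240
irem       : -6 1024
swap       : 1024 -6
iadd       : 1018
ineg       : -1018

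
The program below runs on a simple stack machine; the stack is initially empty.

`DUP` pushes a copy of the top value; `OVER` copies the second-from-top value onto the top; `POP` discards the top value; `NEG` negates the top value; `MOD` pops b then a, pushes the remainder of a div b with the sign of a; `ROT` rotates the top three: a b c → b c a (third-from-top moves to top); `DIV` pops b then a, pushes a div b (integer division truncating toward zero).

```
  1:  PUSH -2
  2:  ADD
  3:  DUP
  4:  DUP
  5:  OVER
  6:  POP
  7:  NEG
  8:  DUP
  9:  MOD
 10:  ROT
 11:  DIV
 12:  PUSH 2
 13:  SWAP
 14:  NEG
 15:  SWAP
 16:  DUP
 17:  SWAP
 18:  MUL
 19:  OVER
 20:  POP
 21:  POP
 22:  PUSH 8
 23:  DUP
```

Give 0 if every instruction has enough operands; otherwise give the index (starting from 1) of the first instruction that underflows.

PUSH -2 : -2
ADD  — needs 2 operands, stack has 1 → underflow

2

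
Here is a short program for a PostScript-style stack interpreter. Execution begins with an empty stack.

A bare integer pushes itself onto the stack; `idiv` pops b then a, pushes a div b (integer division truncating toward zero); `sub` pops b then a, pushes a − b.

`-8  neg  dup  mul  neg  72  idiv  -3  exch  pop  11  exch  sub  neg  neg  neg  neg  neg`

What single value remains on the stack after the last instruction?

-8   -> -8
neg  -> 8
dup  -> 8 8
mul  -> 64
neg  -> -64
72   -> -64 72
idiv -> 0
-3   -> 0 -3
exch -> -3 0
pop  -> -3
11   -> -3 11
exch -> 11 -3
sub  -> 14
neg  -> -14
neg  -> 14
neg  -> -14
neg  -> 14
neg  -> -14

-14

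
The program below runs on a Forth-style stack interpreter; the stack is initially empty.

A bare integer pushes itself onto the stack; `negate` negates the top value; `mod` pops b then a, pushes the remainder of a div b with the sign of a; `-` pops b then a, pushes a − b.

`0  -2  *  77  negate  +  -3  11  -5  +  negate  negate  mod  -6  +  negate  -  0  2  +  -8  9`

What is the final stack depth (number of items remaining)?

0       [0]
-2      [0, -2]
*       [0]
77      [0, 77]
negate  [0, -77]
+       [-77]
-3      [-77, -3]
11      [-77, -3, 11]
-5      [-77, -3, 11, -5]
+       [-77, -3, 6]
negate  [-77, -3, -6]
negate  [-77, -3, 6]
mod     [-77, -3]
-6      [-77, -3, -6]
+       [-77, -9]
negate  [-77, 9]
-       [-86]
0       [-86, 0]
2       [-86, 0, 2]
+       [-86, 2]
-8      [-86, 2, -8]
9       [-86, 2, -8, 9]

4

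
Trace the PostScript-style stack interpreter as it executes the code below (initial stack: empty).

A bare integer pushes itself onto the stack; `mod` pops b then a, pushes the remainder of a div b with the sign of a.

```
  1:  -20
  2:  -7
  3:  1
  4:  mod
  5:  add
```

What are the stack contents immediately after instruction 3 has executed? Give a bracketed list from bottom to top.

-20 → -20
-7  → -20 -7
1   → -20 -7 1

[-20, -7, 1]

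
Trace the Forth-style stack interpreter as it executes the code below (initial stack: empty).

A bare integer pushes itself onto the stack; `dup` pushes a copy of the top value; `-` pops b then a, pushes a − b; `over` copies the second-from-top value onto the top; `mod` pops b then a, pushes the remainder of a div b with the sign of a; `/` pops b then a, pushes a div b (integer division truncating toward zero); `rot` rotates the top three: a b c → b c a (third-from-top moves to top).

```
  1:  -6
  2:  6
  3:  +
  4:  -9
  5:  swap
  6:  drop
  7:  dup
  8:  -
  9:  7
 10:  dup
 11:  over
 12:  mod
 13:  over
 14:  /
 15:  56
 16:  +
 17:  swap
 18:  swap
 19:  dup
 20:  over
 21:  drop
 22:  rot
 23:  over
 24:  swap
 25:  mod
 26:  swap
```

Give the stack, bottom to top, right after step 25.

-6   → [-6]
6    → [-6, 6]
+    → [0]
-9   → [0, -9]
swap → [-9, 0]
drop → [-9]
dup  → [-9, -9]
-    → [0]
7    → [0, 7]
dup  → [0, 7, 7]
over → [0, 7, 7, 7]
mod  → [0, 7, 0]
over → [0, 7, 0, 7]
/    → [0, 7, 0]
56   → [0, 7, 0, 56]
+    → [0, 7, 56]
swap → [0, 56, 7]
swap → [0, 7, 56]
dup  → [0, 7, 56, 56]
over → [0, 7, 56, 56, 56]
drop → [0, 7, 56, 56]
rot  → [0, 56, 56, 7]
over → [0, 56, 56, 7, 56]
swap → [0, 56, 56, 56, 7]
mod  → [0, 56, 56, 0]

[0, 56, 56, 0]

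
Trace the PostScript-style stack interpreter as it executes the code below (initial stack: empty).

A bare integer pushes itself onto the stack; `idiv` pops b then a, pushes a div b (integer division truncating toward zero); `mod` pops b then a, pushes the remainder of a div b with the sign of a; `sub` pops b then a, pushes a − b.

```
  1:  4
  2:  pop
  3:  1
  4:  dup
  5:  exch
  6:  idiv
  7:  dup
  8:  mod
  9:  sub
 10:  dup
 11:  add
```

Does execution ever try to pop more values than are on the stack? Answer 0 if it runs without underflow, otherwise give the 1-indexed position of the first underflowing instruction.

4     4
pop   (empty)
1     1
dup   1 1
exch  1 1
idiv  1
dup   1 1
mod   0
sub  — needs 2 operands, stack has 1 → underflow

9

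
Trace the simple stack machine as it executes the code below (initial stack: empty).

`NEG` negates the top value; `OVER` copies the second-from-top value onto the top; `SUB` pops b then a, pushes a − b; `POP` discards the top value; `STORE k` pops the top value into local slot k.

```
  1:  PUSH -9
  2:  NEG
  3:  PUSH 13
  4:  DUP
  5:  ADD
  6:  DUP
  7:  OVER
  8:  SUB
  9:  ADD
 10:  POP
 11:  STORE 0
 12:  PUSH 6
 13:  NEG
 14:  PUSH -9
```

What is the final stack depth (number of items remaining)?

2

PUSH -9 : [-9]
NEG     : [9]
PUSH 13 : [9, 13]
DUP     : [9, 13, 13]
ADD     : [9, 26]
DUP     : [9, 26, 26]
OVER    : [9, 26, 26, 26]
SUB     : [9, 26, 0]
ADD     : [9, 26]
POP     : [9]
STORE 0 : []
PUSH 6  : [6]
NEG     : [-6]
PUSH -9 : [-6, -9]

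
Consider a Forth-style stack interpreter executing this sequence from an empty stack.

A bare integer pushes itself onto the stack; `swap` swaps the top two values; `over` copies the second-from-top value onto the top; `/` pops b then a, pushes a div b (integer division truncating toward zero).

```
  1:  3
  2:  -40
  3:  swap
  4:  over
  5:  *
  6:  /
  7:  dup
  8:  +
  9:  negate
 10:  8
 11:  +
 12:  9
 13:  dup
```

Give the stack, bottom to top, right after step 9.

[0]

3      -> [3]
-40    -> [3, -40]
swap   -> [-40, 3]
over   -> [-40, 3, -40]
*      -> [-40, -120]
/      -> [0]
dup    -> [0, 0]
+      -> [0]
negate -> [0]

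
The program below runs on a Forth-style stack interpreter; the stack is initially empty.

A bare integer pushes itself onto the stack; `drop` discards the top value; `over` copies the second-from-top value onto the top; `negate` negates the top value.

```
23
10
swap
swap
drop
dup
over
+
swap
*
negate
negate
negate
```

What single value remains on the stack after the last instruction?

-1058

23     → 23
10     → 23 10
swap   → 10 23
swap   → 23 10
drop   → 23
dup    → 23 23
over   → 23 23 23
+      → 23 46
swap   → 46 23
*      → 1058
negate → -1058
negate → 1058
negate → -1058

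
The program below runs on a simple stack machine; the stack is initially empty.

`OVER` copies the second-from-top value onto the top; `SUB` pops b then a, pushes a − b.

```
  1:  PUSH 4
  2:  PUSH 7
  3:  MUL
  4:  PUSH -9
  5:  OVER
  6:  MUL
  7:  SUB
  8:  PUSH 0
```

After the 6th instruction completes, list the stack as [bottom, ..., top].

[28, -252]

PUSH 4   4
PUSH 7   4 7
MUL      28
PUSH -9  28 -9
OVER     28 -9 28
MUL      28 -252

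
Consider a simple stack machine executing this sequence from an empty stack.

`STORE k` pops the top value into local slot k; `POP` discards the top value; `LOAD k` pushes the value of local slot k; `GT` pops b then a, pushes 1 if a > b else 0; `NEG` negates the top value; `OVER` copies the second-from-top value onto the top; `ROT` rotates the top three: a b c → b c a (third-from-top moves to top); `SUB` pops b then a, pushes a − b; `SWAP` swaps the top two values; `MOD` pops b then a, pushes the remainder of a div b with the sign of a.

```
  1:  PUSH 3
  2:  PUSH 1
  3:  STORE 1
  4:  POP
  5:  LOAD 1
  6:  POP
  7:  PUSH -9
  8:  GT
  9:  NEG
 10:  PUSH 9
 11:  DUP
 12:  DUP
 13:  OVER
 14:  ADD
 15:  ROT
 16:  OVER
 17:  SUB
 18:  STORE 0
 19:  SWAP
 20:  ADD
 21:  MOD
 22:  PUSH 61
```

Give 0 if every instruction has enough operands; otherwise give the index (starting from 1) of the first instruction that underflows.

PUSH 3   3
PUSH 1   3 1
STORE 1  3
POP      (empty)
LOAD 1   1
POP      (empty)
PUSH -9  -9
GT  — needs 2 operands, stack has 1 → underflow

8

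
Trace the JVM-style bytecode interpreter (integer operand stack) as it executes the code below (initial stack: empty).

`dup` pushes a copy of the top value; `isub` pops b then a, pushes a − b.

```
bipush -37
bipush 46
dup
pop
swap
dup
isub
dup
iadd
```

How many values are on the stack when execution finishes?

bipush -37  -37
bipush 46   -37 46
dup         -37 46 46
pop         -37 46
swap        46 -37
dup         46 -37 -37
isub        46 0
dup         46 0 0
iadd        46 0

2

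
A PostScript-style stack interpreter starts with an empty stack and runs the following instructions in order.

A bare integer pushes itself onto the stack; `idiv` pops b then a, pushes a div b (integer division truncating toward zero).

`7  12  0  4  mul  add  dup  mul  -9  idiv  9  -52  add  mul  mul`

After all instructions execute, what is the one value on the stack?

7    → 7
12   → 7 12
0    → 7 12 0
4    → 7 12 0 4
mul  → 7 12 0
add  → 7 12
dup  → 7 12 12
mul  → 7 144
-9   → 7 144 -9
idiv → 7 -16
9    → 7 -16 9
-52  → 7 -16 9 -52
add  → 7 -16 -43
mul  → 7 688
mul  → 4816

4816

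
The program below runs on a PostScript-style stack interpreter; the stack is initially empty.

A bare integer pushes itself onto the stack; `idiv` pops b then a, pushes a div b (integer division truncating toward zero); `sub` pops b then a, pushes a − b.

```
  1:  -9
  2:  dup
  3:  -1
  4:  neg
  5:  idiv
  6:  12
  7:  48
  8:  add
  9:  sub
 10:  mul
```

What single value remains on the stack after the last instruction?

621

-9   → [-9]
dup  → [-9, -9]
-1   → [-9, -9, -1]
neg  → [-9, -9, 1]
idiv → [-9, -9]
12   → [-9, -9, 12]
48   → [-9, -9, 12, 48]
add  → [-9, -9, 60]
sub  → [-9, -69]
mul  → [621]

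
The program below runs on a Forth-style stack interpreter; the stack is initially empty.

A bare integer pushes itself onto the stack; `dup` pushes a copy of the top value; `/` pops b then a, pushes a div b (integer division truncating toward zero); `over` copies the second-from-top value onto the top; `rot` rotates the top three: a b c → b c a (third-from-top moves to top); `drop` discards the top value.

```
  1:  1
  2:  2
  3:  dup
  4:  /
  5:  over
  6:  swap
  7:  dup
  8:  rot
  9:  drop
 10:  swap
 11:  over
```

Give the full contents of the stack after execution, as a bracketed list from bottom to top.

[1, 1, 1, 1]

1    -> 1
2    -> 1 2
dup  -> 1 2 2
/    -> 1 1
over -> 1 1 1
swap -> 1 1 1
dup  -> 1 1 1 1
rot  -> 1 1 1 1
drop -> 1 1 1
swap -> 1 1 1
over -> 1 1 1 1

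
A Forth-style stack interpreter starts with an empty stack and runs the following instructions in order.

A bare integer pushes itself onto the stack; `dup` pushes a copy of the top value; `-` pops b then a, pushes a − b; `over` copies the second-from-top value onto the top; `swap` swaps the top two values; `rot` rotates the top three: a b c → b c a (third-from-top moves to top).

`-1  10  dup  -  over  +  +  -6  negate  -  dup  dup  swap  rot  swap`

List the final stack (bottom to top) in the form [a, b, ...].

[-8, -8, -8]

-1     → [-1]
10     → [-1, 10]
dup    → [-1, 10, 10]
-      → [-1, 0]
over   → [-1, 0, -1]
+      → [-1, -1]
+      → [-2]
-6     → [-2, -6]
negate → [-2, 6]
-      → [-8]
dup    → [-8, -8]
dup    → [-8, -8, -8]
swap   → [-8, -8, -8]
rot    → [-8, -8, -8]
swap   → [-8, -8, -8]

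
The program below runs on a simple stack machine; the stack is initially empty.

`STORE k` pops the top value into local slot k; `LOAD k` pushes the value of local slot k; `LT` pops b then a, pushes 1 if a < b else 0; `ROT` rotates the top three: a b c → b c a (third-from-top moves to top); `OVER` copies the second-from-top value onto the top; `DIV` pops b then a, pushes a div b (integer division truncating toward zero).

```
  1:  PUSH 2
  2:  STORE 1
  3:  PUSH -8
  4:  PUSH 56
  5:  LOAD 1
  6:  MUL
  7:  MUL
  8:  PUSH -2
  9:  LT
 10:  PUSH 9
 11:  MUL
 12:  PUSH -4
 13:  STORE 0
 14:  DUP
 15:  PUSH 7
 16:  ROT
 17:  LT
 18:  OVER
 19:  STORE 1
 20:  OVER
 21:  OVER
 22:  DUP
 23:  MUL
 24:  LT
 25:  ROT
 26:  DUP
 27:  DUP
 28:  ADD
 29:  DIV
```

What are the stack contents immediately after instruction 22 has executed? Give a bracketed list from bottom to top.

PUSH 2   2
STORE 1  (empty)
PUSH -8  -8
PUSH 56  -8 56
LOAD 1   -8 56 2
MUL      -8 112
MUL      -896
PUSH -2  -896 -2
LT       1
PUSH 9   1 9
MUL      9
PUSH -4  9 -4
STORE 0  9
DUP      9 9
PUSH 7   9 9 7
ROT      9 7 9
LT       9 1
OVER     9 1 9
STORE 1  9 1
OVER     9 1 9
OVER     9 1 9 1
DUP      9 1 9 1 1

[9, 1, 9, 1, 1]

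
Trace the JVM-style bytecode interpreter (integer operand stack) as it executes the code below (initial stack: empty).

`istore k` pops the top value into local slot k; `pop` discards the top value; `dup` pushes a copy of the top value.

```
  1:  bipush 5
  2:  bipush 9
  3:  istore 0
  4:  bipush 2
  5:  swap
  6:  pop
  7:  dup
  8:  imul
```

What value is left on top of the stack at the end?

4

bipush 5 : [5]
bipush 9 : [5, 9]
istore 0 : [5]
bipush 2 : [5, 2]
swap     : [2, 5]
pop      : [2]
dup      : [2, 2]
imul     : [4]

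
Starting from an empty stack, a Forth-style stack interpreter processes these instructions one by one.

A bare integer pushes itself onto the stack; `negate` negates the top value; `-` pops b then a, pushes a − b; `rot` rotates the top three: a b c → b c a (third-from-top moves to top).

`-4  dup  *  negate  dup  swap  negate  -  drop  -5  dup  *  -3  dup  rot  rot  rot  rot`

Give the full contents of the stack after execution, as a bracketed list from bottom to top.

[-3, -3, 25]

-4     → [-4]
dup    → [-4, -4]
*      → [16]
negate → [-16]
dup    → [-16, -16]
swap   → [-16, -16]
negate → [-16, 16]
-      → [-32]
drop   → []
-5     → [-5]
dup    → [-5, -5]
*      → [25]
-3     → [25, -3]
dup    → [25, -3, -3]
rot    → [-3, -3, 25]
rot    → [-3, 25, -3]
rot    → [25, -3, -3]
rot    → [-3, -3, 25]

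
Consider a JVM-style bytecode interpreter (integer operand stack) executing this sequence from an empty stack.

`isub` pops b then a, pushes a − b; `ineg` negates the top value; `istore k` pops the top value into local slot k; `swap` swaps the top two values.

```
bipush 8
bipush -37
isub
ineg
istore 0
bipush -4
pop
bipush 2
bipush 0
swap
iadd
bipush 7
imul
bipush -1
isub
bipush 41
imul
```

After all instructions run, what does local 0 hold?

bipush 8   → [8]
bipush -37 → [8, -37]
isub       → [45]
ineg       → [-45]
istore 0   → []
bipush -4  → [-4]
pop        → []
bipush 2   → [2]
bipush 0   → [2, 0]
swap       → [0, 2]
iadd       → [2]
bipush 7   → [2, 7]
imul       → [14]
bipush -1  → [14, -1]
isub       → [15]
bipush 41  → [15, 41]
imul       → [615]

-45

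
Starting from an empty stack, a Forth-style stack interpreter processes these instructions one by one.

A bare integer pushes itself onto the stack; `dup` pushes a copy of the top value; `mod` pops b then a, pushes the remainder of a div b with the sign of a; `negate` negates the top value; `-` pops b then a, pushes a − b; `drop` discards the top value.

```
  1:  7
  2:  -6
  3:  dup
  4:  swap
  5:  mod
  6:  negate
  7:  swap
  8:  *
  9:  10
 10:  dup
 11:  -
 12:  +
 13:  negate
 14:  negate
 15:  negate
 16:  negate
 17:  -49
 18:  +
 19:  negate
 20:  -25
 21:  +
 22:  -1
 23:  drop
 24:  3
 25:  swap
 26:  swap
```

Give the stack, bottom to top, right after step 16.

7       [7]
-6      [7, -6]
dup     [7, -6, -6]
swap    [7, -6, -6]
mod     [7, 0]
negate  [7, 0]
swap    [0, 7]
*       [0]
10      [0, 10]
dup     [0, 10, 10]
-       [0, 0]
+       [0]
negate  [0]
negate  [0]
negate  [0]
negate  [0]

[0]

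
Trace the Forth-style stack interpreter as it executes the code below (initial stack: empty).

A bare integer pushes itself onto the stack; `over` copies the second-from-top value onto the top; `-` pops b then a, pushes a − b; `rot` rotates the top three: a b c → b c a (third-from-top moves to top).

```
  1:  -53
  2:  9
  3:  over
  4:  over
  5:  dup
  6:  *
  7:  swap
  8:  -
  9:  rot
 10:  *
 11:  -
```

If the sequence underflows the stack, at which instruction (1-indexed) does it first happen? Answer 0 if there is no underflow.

-53  → -53
9    → -53 9
over → -53 9 -53
over → -53 9 -53 9
dup  → -53 9 -53 9 9
*    → -53 9 -53 81
swap → -53 9 81 -53
-    → -53 9 134
rot  → 9 134 -53
*    → 9 -7102
-    → 7111

0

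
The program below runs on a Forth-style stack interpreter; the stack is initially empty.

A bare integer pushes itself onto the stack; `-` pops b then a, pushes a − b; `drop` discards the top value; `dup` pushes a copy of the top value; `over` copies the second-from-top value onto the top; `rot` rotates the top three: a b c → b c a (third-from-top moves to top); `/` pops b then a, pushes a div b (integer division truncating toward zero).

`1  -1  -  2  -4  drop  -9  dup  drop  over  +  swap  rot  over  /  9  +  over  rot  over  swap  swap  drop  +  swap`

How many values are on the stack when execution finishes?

1    : [1]
-1   : [1, -1]
-    : [2]
2    : [2, 2]
-4   : [2, 2, -4]
drop : [2, 2]
-9   : [2, 2, -9]
dup  : [2, 2, -9, -9]
drop : [2, 2, -9]
over : [2, 2, -9, 2]
+    : [2, 2, -7]
swap : [2, -7, 2]
rot  : [-7, 2, 2]
over : [-7, 2, 2, 2]
/    : [-7, 2, 1]
9    : [-7, 2, 1, 9]
+    : [-7, 2, 10]
over : [-7, 2, 10, 2]
rot  : [-7, 10, 2, 2]
over : [-7, 10, 2, 2, 2]
swap : [-7, 10, 2, 2, 2]
swap : [-7, 10, 2, 2, 2]
drop : [-7, 10, 2, 2]
+    : [-7, 10, 4]
swap : [-7, 4, 10]

3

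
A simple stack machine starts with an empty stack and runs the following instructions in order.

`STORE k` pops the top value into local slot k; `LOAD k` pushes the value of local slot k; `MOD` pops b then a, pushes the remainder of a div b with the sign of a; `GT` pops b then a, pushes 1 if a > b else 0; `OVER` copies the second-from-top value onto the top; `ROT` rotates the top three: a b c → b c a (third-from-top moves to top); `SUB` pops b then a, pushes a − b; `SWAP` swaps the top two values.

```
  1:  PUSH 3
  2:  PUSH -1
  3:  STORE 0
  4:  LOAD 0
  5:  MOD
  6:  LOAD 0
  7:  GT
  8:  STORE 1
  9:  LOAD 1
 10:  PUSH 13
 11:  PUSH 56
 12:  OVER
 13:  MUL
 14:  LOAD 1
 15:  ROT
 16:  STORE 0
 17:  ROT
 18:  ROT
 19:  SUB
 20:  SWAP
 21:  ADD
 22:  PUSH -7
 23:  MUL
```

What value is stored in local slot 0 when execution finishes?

PUSH 3  → 3
PUSH -1 → 3 -1
STORE 0 → 3
LOAD 0  → 3 -1
MOD     → 0
LOAD 0  → 0 -1
GT      → 1
STORE 1 → (empty)
LOAD 1  → 1
PUSH 13 → 1 13
PUSH 56 → 1 13 56
OVER    → 1 13 56 13
MUL     → 1 13 728
LOAD 1  → 1 13 728 1
ROT     → 1 728 1 13
STORE 0 → 1 728 1
ROT     → 728 1 1
ROT     → 1 1 728
SUB     → 1 -727
SWAP    → -727 1
ADD     → -726
PUSH -7 → -726 -7
MUL     → 5082

13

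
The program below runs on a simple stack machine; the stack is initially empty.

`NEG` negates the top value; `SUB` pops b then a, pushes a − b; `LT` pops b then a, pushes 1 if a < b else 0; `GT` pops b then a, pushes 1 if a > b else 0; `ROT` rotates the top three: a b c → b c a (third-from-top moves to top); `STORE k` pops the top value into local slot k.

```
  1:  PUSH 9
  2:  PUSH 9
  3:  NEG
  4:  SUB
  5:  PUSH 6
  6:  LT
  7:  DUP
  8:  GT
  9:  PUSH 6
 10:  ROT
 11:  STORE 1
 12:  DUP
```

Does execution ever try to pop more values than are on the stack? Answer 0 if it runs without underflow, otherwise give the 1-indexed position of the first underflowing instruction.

PUSH 9 -> 9
PUSH 9 -> 9 9
NEG    -> 9 -9
SUB    -> 18
PUSH 6 -> 18 6
LT     -> 0
DUP    -> 0 0
GT     -> 0
PUSH 6 -> 0 6
ROT  — needs 3 operands, stack has 2 → underflow

10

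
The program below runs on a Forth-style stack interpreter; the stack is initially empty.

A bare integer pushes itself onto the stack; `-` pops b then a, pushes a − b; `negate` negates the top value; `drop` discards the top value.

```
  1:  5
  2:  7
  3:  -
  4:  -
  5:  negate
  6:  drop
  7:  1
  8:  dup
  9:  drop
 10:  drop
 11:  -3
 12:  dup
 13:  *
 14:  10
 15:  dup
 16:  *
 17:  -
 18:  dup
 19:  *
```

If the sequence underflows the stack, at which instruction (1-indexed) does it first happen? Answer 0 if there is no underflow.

5  5
7  5 7
-  -2
-  — needs 2 operands, stack has 1 → underflow

4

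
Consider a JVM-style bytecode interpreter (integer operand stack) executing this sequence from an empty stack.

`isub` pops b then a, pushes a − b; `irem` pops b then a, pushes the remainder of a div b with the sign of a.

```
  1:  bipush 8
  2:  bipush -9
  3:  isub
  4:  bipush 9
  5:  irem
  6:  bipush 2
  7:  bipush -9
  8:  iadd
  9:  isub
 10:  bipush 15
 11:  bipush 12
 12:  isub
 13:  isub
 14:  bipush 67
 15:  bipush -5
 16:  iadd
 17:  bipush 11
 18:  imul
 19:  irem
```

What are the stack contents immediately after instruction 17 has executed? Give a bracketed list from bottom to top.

[12, 62, 11]

bipush 8   [8]
bipush -9  [8, -9]
isub       [17]
bipush 9   [17, 9]
irem       [8]
bipush 2   [8, 2]
bipush -9  [8, 2, -9]
iadd       [8, -7]
isub       [15]
bipush 15  [15, 15]
bipush 12  [15, 15, 12]
isub       [15, 3]
isub       [12]
bipush 67  [12, 67]
bipush -5  [12, 67, -5]
iadd       [12, 62]
bipush 11  [12, 62, 11]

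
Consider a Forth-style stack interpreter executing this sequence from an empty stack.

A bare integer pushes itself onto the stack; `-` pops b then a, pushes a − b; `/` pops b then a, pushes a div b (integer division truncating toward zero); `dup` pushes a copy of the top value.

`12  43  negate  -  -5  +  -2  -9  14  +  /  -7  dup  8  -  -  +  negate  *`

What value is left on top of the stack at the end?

12     -> 12
43     -> 12 43
negate -> 12 -43
-      -> 55
-5     -> 55 -5
+      -> 50
-2     -> 50 -2
-9     -> 50 -2 -9
14     -> 50 -2 -9 14
+      -> 50 -2 5
/      -> 50 0
-7     -> 50 0 -7
dup    -> 50 0 -7 -7
8      -> 50 0 -7 -7 8
-      -> 50 0 -7 -15
-      -> 50 0 8
+      -> 50 8
negate -> 50 -8
*      -> -400

-400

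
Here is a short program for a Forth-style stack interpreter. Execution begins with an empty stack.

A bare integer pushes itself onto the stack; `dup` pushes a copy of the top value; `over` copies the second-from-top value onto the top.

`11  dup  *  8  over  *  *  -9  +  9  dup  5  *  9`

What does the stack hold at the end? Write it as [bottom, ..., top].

[117119, 9, 45, 9]

11   → 11
dup  → 11 11
*    → 121
8    → 121 8
over → 121 8 121
*    → 121 968
*    → 117128
-9   → 117128 -9
+    → 117119
9    → 117119 9
dup  → 117119 9 9
5    → 117119 9 9 5
*    → 117119 9 45
9    → 117119 9 45 9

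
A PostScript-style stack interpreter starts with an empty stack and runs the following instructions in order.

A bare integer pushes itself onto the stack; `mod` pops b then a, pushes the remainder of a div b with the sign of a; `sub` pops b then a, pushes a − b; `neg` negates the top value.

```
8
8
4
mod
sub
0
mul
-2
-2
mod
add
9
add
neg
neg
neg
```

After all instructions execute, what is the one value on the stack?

-9

8    [8]
8    [8, 8]
4    [8, 8, 4]
mod  [8, 0]
sub  [8]
0    [8, 0]
mul  [0]
-2   [0, -2]
-2   [0, -2, -2]
mod  [0, 0]
add  [0]
9    [0, 9]
add  [9]
neg  [-9]
neg  [9]
neg  [-9]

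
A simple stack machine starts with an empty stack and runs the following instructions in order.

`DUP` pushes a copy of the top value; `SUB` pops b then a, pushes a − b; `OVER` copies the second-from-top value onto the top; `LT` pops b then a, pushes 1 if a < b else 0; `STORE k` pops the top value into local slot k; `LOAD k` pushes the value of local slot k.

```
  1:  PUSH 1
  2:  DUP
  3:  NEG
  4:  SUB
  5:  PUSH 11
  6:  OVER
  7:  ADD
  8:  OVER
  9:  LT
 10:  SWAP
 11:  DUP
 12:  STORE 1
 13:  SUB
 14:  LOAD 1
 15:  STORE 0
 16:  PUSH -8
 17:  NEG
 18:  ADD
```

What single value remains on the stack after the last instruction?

PUSH 1   1
DUP      1 1
NEG      1 -1
SUB      2
PUSH 11  2 11
OVER     2 11 2
ADD      2 13
OVER     2 13 2
LT       2 0
SWAP     0 2
DUP      0 2 2
STORE 1  0 2
SUB      -2
LOAD 1   -2 2
STORE 0  -2
PUSH -8  -2 -8
NEG      -2 8
ADD      6

6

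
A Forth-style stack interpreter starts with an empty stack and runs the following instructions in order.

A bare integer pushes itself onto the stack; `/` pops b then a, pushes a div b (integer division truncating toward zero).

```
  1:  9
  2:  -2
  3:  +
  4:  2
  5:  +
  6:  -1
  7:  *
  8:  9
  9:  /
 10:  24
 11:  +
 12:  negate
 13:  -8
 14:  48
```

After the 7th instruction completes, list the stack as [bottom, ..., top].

9  -> 9
-2 -> 9 -2
+  -> 7
2  -> 7 2
+  -> 9
-1 -> 9 -1
*  -> -9

[-9]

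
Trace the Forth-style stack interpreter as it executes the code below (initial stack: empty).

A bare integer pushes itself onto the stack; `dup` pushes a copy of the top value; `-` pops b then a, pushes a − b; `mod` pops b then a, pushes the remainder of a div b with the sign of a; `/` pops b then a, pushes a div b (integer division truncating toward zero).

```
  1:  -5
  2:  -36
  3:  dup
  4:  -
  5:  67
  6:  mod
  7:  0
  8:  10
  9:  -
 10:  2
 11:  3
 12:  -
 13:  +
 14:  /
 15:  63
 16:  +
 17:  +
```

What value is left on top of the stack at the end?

58

-5   -5
-36  -5 -36
dup  -5 -36 -36
-    -5 0
67   -5 0 67
mod  -5 0
0    -5 0 0
10   -5 0 0 10
-    -5 0 -10
2    -5 0 -10 2
3    -5 0 -10 2 3
-    -5 0 -10 -1
+    -5 0 -11
/    -5 0
63   -5 0 63
+    -5 63
+    58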